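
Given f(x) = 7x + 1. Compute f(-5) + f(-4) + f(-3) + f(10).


f(-5) = -34
f(-4) = -27
f(-3) = -20
f(10) = 71
Sum = -10

-10


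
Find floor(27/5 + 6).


27/5 = 5.4
5.4 + 6 = 11.4
floor(11.4) = 11

11


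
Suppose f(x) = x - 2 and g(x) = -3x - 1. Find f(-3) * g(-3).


f(-3) = -5
g(-3) = 8
Product = -40

-40


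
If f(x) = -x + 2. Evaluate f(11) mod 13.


f(11) = -9
-9 mod 13 = 4

4


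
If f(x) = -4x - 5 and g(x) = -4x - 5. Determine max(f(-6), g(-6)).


f(-6) = 19
g(-6) = 19
max = 19

19


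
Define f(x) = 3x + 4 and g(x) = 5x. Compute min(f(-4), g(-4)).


f(-4) = -8
g(-4) = -20
min = -20

-20


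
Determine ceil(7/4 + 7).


9


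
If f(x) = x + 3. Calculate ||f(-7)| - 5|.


f(-7) = -4
|-4| = 4
|4 - 5| = 1

1


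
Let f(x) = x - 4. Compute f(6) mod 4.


f(6) = 2
2 mod 4 = 2

2


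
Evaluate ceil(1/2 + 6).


1/2 = 0.5
0.5 + 6 = 6.5
ceil(6.5) = 7

7


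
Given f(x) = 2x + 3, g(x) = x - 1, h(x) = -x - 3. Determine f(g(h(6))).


h(6) = -9
g(-9) = -10
f(-10) = -17

-17


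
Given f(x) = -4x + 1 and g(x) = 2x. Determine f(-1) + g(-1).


f(-1) = 5
g(-1) = -2
Sum = 3

3


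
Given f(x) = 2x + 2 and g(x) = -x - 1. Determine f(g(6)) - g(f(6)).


f(g(6)) = -12
g(f(6)) = -15
Difference = 3

3


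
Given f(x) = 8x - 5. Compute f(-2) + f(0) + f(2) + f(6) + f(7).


79


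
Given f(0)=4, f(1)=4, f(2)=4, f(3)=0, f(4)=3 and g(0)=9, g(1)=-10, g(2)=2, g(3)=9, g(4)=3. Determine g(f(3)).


f(3) = 0
g(0) = 9

9


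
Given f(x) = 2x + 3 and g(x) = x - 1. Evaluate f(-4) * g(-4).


25


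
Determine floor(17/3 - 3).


17/3 = 5.6667
5.6667 - 3 = 2.6667
floor(2.6667) = 2

2


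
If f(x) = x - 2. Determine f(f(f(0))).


f(0) = -2
f(-2) = -4
f(-4) = -6

-6


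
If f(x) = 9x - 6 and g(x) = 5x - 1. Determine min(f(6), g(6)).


f(6) = 48
g(6) = 29
min = 29

29


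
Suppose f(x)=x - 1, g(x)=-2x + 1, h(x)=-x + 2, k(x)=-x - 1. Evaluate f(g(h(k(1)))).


k(1) = -2
h(-2) = 4
g(4) = -7
f(-7) = -8

-8


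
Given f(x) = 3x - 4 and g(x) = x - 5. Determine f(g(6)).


g(6) = 1
f(1) = -1

-1


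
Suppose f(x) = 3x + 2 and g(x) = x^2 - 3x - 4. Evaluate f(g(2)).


g(2) = -6
f(-6) = -16

-16


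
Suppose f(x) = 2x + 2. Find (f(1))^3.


f(1) = 4
(4)^3 = 64

64


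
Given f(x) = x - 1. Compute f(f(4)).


f(4) = 3
f(3) = 2

2


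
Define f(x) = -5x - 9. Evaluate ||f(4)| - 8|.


21


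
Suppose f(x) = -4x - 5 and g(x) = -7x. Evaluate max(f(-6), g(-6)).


f(-6) = 19
g(-6) = 42
max = 42

42


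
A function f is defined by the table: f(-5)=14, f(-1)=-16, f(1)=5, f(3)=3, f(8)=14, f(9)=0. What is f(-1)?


Reading from the table at x = -1

-16


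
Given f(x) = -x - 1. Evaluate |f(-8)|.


f(-8) = 7
|7| = 7

7


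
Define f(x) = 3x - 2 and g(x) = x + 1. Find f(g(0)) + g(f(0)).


f(g(0)) = 1
g(f(0)) = -1
Sum = 0

0


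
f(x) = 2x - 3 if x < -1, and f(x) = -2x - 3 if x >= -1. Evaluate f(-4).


-4 satisfies x < -1
f(-4) = -11

-11


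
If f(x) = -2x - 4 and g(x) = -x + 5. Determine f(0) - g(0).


f(0) = -4
g(0) = 5
Difference = -9

-9


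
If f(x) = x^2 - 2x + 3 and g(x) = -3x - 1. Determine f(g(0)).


g(0) = -1
f(-1) = 1*(-1)^2 - 2*(-1) + 3 = 6

6


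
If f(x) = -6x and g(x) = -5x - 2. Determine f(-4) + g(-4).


f(-4) = 24
g(-4) = 18
Sum = 42

42


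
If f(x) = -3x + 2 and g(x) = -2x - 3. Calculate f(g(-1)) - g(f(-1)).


f(g(-1)) = 5
g(f(-1)) = -13
Difference = 18

18


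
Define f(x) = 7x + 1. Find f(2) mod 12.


f(2) = 15
15 mod 12 = 3

3


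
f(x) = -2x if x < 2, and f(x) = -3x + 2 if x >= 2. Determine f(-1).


2


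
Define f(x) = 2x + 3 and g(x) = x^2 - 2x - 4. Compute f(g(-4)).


43


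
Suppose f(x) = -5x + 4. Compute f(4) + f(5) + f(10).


f(4) = -16
f(5) = -21
f(10) = -46
Sum = -83

-83


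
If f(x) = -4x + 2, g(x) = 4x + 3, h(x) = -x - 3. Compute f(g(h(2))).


h(2) = -5
g(-5) = -17
f(-17) = 70

70


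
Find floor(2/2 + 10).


2/2 = 1
1 + 10 = 11
floor(11) = 11

11


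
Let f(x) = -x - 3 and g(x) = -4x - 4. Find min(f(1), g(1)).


f(1) = -4
g(1) = -8
min = -8

-8


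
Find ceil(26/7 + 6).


26/7 = 3.7143
3.7143 + 6 = 9.7143
ceil(9.7143) = 10

10


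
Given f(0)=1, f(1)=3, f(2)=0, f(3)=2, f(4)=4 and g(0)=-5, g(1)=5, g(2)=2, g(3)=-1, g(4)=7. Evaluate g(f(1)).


f(1) = 3
g(3) = -1

-1


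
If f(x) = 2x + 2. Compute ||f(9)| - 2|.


f(9) = 20
|20| = 20
|20 - 2| = 18

18


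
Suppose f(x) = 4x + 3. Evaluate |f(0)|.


f(0) = 3
|3| = 3

3


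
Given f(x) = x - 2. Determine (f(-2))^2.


f(-2) = -4
(-4)^2 = 16

16


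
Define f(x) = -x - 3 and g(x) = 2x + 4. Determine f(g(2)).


g(2) = 8
f(8) = -11

-11


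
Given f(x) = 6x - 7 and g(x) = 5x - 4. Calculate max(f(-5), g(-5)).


f(-5) = -37
g(-5) = -29
max = -29

-29


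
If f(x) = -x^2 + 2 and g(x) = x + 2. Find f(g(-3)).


g(-3) = -1
f(-1) = (-1)*(-1)^2 + 2 = 1

1


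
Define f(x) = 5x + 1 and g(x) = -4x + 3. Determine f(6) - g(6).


f(6) = 31
g(6) = -21
Difference = 52

52


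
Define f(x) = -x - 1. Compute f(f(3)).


f(3) = -4
f(-4) = 3

3


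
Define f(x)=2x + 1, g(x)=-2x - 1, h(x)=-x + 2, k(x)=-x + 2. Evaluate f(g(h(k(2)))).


k(2) = 0
h(0) = 2
g(2) = -5
f(-5) = -9

-9


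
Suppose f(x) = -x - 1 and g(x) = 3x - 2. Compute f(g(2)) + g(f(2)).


f(g(2)) = -5
g(f(2)) = -11
Sum = -16

-16


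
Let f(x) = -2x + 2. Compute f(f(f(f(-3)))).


f(-3) = 8
f(8) = -14
f(-14) = 30
f(30) = -58

-58


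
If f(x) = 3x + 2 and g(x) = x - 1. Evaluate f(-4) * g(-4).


f(-4) = -10
g(-4) = -5
Product = 50

50


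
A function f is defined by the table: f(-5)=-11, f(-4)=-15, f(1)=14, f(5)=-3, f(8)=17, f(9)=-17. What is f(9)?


Reading from the table at x = 9

-17


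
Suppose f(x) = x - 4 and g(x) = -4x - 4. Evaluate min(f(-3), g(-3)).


f(-3) = -7
g(-3) = 8
min = -7

-7


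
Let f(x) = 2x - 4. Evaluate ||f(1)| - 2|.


f(1) = -2
|-2| = 2
|2 - 2| = 0

0


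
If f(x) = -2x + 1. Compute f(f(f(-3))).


f(-3) = 7
f(7) = -13
f(-13) = 27

27


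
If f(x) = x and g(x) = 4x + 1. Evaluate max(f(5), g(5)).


f(5) = 5
g(5) = 21
max = 21

21


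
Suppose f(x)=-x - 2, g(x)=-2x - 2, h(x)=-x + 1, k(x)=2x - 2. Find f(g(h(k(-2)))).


k(-2) = -6
h(-6) = 7
g(7) = -16
f(-16) = 14

14


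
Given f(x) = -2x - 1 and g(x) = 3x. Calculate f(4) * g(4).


f(4) = -9
g(4) = 12
Product = -108

-108


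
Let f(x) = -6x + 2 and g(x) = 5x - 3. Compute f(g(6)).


g(6) = 27
f(27) = -160

-160


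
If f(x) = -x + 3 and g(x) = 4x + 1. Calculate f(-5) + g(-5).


f(-5) = 8
g(-5) = -19
Sum = -11

-11


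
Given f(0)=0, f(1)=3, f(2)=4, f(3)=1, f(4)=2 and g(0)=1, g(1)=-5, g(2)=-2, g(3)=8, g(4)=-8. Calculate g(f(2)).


f(2) = 4
g(4) = -8

-8


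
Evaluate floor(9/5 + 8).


9


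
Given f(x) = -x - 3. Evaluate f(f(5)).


f(5) = -8
f(-8) = 5

5


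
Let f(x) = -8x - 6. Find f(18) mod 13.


6


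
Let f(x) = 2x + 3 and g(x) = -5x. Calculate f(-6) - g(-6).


f(-6) = -9
g(-6) = 30
Difference = -39

-39


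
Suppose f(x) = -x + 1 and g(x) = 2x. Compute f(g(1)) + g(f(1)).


f(g(1)) = -1
g(f(1)) = 0
Sum = -1

-1


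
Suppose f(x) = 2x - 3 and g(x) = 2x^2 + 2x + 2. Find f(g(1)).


g(1) = 6
f(6) = 9

9


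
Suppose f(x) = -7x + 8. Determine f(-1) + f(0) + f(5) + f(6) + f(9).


f(-1) = 15
f(0) = 8
f(5) = -27
f(6) = -34
f(9) = -55
Sum = -93

-93


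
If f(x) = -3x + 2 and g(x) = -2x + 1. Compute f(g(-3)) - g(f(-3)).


f(g(-3)) = -19
g(f(-3)) = -21
Difference = 2

2


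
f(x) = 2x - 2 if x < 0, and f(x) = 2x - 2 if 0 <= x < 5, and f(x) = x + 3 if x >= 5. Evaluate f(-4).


-4 satisfies x < 0
f(-4) = -10

-10


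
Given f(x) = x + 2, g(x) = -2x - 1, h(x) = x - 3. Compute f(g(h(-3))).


h(-3) = -6
g(-6) = 11
f(11) = 13

13


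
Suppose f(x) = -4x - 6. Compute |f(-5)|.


f(-5) = 14
|14| = 14

14


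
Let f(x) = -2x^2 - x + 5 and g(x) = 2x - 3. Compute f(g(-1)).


g(-1) = -5
f(-5) = (-2)*(-5)^2 - 1*(-5) + 5 = -40

-40


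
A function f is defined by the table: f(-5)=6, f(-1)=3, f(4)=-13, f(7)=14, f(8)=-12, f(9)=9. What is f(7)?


Reading from the table at x = 7

14


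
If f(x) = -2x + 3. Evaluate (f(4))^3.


f(4) = -5
(-5)^3 = -125

-125


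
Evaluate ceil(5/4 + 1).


5/4 = 1.25
1.25 + 1 = 2.25
ceil(2.25) = 3

3


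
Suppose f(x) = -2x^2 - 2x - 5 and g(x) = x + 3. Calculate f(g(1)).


g(1) = 4
f(4) = (-2)*(4)^2 - 2*(4) - 5 = -45

-45


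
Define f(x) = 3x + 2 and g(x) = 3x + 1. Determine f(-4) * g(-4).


f(-4) = -10
g(-4) = -11
Product = 110

110


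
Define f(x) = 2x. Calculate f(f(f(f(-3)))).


f(-3) = -6
f(-6) = -12
f(-12) = -24
f(-24) = -48

-48


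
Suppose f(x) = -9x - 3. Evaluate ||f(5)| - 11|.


f(5) = -48
|-48| = 48
|48 - 11| = 37

37


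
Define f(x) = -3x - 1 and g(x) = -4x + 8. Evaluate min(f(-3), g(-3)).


f(-3) = 8
g(-3) = 20
min = 8

8


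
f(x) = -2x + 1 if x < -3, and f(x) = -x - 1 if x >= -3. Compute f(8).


-9


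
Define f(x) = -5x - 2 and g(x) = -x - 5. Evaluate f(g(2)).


g(2) = -7
f(-7) = 33

33


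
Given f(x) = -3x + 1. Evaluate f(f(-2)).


f(-2) = 7
f(7) = -20

-20


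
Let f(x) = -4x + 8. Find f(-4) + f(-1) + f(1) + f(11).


4


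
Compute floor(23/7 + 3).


23/7 = 3.2857
3.2857 + 3 = 6.2857
floor(6.2857) = 6

6


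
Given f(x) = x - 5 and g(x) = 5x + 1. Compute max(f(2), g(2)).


f(2) = -3
g(2) = 11
max = 11

11


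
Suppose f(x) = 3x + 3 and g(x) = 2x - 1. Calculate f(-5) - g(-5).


f(-5) = -12
g(-5) = -11
Difference = -1

-1


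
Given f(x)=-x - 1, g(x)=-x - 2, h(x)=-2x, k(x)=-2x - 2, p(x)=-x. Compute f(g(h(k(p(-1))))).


9


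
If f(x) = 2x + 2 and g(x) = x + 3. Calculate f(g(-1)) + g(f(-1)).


f(g(-1)) = 6
g(f(-1)) = 3
Sum = 9

9


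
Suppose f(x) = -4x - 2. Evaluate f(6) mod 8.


f(6) = -26
-26 mod 8 = 6

6


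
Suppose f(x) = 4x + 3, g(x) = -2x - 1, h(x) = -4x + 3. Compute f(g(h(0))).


-25


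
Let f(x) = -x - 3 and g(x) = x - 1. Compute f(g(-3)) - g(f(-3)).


f(g(-3)) = 1
g(f(-3)) = -1
Difference = 2

2


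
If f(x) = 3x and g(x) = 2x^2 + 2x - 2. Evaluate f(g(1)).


6


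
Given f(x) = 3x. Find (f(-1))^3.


f(-1) = -3
(-3)^3 = -27

-27


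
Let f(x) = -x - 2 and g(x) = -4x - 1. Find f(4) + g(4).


f(4) = -6
g(4) = -17
Sum = -23

-23


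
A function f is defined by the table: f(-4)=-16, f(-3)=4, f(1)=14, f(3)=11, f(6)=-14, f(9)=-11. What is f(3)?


11


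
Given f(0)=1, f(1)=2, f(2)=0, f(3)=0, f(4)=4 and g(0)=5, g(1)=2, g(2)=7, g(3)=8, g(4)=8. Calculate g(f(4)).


f(4) = 4
g(4) = 8

8


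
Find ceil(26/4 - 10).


26/4 = 6.5
6.5 - 10 = -3.5
ceil(-3.5) = -3

-3


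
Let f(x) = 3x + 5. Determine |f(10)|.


f(10) = 35
|35| = 35

35


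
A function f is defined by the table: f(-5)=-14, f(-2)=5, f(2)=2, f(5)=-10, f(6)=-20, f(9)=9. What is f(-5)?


Reading from the table at x = -5

-14


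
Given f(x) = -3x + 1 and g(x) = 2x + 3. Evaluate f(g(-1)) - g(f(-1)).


f(g(-1)) = -2
g(f(-1)) = 11
Difference = -13

-13


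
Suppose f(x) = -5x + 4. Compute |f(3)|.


f(3) = -11
|-11| = 11

11


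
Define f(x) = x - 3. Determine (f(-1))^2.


f(-1) = -4
(-4)^2 = 16

16


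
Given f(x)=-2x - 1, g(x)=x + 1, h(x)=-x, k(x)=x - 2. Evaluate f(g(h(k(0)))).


k(0) = -2
h(-2) = 2
g(2) = 3
f(3) = -7

-7


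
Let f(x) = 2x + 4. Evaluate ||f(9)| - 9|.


13


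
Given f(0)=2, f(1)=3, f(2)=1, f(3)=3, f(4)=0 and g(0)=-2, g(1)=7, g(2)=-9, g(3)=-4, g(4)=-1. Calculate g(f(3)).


f(3) = 3
g(3) = -4

-4


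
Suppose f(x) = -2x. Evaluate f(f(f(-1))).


f(-1) = 2
f(2) = -4
f(-4) = 8

8


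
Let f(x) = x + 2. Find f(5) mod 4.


f(5) = 7
7 mod 4 = 3

3


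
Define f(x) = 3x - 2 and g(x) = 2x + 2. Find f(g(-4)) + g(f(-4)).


f(g(-4)) = -20
g(f(-4)) = -26
Sum = -46

-46


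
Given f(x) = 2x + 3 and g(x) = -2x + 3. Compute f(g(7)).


g(7) = -11
f(-11) = -19

-19


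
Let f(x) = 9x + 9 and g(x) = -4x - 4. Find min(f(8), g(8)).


f(8) = 81
g(8) = -36
min = -36

-36


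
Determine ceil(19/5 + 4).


19/5 = 3.8
3.8 + 4 = 7.8
ceil(7.8) = 8

8


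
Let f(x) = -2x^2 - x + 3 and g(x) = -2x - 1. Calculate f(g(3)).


g(3) = -7
f(-7) = (-2)*(-7)^2 - 1*(-7) + 3 = -88

-88


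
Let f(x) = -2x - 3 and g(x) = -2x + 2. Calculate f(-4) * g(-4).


f(-4) = 5
g(-4) = 10
Product = 50

50


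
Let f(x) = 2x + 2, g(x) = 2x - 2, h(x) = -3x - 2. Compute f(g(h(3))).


h(3) = -11
g(-11) = -24
f(-24) = -46

-46


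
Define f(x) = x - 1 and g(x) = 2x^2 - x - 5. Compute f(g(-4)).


30


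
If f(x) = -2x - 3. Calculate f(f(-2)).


-5


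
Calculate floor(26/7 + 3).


26/7 = 3.7143
3.7143 + 3 = 6.7143
floor(6.7143) = 6

6


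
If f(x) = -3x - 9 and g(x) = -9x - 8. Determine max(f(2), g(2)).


f(2) = -15
g(2) = -26
max = -15

-15


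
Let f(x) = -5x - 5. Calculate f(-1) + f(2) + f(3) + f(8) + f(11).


-140


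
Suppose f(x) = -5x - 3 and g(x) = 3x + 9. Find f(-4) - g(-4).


f(-4) = 17
g(-4) = -3
Difference = 20

20


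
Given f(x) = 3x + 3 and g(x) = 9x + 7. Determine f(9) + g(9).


118


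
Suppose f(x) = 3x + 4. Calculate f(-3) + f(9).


26


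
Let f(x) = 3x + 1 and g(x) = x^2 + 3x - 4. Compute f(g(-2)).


-17


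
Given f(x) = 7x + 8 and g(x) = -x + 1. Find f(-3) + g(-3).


f(-3) = -13
g(-3) = 4
Sum = -9

-9


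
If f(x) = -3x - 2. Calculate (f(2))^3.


f(2) = -8
(-8)^3 = -512

-512


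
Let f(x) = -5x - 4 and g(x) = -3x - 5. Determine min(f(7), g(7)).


f(7) = -39
g(7) = -26
min = -39

-39


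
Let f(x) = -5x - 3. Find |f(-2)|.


f(-2) = 7
|7| = 7

7


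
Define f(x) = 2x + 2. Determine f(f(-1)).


f(-1) = 0
f(0) = 2

2


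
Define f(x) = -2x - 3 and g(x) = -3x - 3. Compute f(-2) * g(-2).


f(-2) = 1
g(-2) = 3
Product = 3

3


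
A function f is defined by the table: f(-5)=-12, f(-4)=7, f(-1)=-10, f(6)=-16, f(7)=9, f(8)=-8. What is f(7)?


9


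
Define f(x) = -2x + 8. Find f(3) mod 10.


f(3) = 2
2 mod 10 = 2

2


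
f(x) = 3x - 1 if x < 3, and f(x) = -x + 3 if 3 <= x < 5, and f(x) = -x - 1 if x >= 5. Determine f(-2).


-2 satisfies x < 3
f(-2) = -7

-7


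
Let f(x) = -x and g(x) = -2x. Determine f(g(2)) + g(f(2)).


8


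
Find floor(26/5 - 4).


26/5 = 5.2
5.2 - 4 = 1.2
floor(1.2) = 1

1


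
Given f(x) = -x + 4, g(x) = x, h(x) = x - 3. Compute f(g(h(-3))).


h(-3) = -6
g(-6) = -6
f(-6) = 10

10


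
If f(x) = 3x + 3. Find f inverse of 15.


Solve 3x + 3 = 15
x = (15 - 3) / 3 = 4

4


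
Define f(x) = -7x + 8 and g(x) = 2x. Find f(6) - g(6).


-46


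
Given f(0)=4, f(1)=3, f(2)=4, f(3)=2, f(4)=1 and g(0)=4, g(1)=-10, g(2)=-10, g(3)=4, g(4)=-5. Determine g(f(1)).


f(1) = 3
g(3) = 4

4


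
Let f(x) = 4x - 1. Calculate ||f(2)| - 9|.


f(2) = 7
|7| = 7
|7 - 9| = 2

2


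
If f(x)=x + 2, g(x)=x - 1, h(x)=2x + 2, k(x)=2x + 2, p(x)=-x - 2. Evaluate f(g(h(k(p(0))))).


p(0) = -2
k(-2) = -2
h(-2) = -2
g(-2) = -3
f(-3) = -1

-1


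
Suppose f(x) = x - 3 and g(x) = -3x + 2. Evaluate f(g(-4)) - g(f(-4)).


f(g(-4)) = 11
g(f(-4)) = 23
Difference = -12

-12


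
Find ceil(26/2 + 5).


26/2 = 13
13 + 5 = 18
ceil(18) = 18

18


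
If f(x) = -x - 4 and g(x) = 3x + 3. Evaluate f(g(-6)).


g(-6) = -15
f(-15) = 11

11


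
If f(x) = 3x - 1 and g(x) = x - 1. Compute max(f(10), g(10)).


f(10) = 29
g(10) = 9
max = 29

29


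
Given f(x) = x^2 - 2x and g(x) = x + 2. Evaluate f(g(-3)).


g(-3) = -1
f(-1) = 1*(-1)^2 - 2*(-1) = 3

3


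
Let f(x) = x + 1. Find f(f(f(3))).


f(3) = 4
f(4) = 5
f(5) = 6

6


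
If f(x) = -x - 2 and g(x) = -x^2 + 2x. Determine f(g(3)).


g(3) = -3
f(-3) = 1

1


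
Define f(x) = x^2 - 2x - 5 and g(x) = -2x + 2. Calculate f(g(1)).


g(1) = 0
f(0) = 1*(0)^2 - 2*(0) - 5 = -5

-5


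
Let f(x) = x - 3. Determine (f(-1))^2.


f(-1) = -4
(-4)^2 = 16

16


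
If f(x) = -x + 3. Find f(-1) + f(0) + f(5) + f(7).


f(-1) = 4
f(0) = 3
f(5) = -2
f(7) = -4
Sum = 1

1


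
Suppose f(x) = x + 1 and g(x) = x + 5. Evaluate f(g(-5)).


g(-5) = 0
f(0) = 1

1


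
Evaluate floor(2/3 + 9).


9


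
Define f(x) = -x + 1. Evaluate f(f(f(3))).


f(3) = -2
f(-2) = 3
f(3) = -2

-2


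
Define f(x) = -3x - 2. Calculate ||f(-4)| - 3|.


f(-4) = 10
|10| = 10
|10 - 3| = 7

7


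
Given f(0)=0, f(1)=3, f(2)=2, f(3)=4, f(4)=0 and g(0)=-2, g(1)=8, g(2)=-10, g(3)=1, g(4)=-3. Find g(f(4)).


f(4) = 0
g(0) = -2

-2


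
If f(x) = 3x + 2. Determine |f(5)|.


f(5) = 17
|17| = 17

17


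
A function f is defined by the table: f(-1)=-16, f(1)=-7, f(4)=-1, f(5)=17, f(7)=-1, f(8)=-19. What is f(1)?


Reading from the table at x = 1

-7


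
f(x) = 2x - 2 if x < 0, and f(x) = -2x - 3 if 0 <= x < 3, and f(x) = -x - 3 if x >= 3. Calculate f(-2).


-2 satisfies x < 0
f(-2) = -6

-6


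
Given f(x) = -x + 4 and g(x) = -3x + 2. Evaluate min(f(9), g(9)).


f(9) = -5
g(9) = -25
min = -25

-25


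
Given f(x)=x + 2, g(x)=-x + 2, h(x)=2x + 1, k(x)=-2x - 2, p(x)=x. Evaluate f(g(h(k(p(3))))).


19


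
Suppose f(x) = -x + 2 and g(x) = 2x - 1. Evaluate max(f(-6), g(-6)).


f(-6) = 8
g(-6) = -13
max = 8

8


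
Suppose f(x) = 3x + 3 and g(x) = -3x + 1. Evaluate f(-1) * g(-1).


f(-1) = 0
g(-1) = 4
Product = 0

0


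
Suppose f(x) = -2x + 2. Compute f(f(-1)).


f(-1) = 4
f(4) = -6

-6


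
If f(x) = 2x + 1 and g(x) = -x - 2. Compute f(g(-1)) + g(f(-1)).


-2


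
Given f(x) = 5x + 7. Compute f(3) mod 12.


f(3) = 22
22 mod 12 = 10

10


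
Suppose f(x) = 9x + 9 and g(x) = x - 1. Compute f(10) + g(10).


f(10) = 99
g(10) = 9
Sum = 108

108


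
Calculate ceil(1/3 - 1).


0


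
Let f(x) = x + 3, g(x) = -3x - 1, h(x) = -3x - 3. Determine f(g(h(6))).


65


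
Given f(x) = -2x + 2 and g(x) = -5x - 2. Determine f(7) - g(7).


25


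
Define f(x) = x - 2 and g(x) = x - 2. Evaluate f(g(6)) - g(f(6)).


f(g(6)) = 2
g(f(6)) = 2
Difference = 0

0


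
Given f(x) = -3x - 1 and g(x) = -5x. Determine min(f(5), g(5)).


-25


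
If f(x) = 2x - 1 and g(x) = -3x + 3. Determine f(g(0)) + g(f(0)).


f(g(0)) = 5
g(f(0)) = 6
Sum = 11

11


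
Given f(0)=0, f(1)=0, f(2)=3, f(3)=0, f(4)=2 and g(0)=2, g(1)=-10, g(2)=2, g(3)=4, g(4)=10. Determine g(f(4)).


f(4) = 2
g(2) = 2

2


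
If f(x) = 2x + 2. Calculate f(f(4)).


f(4) = 10
f(10) = 22

22


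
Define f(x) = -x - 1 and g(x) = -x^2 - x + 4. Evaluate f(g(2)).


g(2) = -2
f(-2) = 1

1


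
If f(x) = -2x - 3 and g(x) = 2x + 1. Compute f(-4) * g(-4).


f(-4) = 5
g(-4) = -7
Product = -35

-35


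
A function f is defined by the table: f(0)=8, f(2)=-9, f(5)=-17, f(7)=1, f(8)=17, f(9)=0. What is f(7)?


Reading from the table at x = 7

1


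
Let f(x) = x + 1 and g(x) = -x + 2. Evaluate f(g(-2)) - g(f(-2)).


f(g(-2)) = 5
g(f(-2)) = 3
Difference = 2

2


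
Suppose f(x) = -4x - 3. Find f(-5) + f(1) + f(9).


f(-5) = 17
f(1) = -7
f(9) = -39
Sum = -29

-29


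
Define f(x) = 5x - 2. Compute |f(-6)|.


f(-6) = -32
|-32| = 32

32


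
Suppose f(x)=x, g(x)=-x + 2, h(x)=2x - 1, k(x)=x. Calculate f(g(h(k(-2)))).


k(-2) = -2
h(-2) = -5
g(-5) = 7
f(7) = 7

7


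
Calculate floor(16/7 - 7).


16/7 = 2.2857
2.2857 - 7 = -4.7143
floor(-4.7143) = -5

-5


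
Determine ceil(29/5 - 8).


-2


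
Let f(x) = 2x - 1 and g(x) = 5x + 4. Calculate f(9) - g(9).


-32


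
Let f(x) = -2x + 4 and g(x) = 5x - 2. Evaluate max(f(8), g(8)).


f(8) = -12
g(8) = 38
max = 38

38


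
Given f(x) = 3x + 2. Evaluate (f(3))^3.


f(3) = 11
(11)^3 = 1331

1331


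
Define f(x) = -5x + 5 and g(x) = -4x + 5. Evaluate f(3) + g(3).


f(3) = -10
g(3) = -7
Sum = -17

-17


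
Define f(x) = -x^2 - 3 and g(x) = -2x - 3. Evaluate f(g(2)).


-52


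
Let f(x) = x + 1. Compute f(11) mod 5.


f(11) = 12
12 mod 5 = 2

2


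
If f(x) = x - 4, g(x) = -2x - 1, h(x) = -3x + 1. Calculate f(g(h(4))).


h(4) = -11
g(-11) = 21
f(21) = 17

17


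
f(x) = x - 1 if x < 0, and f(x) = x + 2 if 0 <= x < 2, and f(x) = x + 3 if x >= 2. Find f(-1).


-1 satisfies x < 0
f(-1) = -2

-2


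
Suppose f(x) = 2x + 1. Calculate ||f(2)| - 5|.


f(2) = 5
|5| = 5
|5 - 5| = 0

0


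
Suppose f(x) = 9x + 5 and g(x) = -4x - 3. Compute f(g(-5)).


158


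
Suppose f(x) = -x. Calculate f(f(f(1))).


f(1) = -1
f(-1) = 1
f(1) = -1

-1


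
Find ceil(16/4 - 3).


16/4 = 4
4 - 3 = 1
ceil(1) = 1

1


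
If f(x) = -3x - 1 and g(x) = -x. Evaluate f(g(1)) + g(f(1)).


f(g(1)) = 2
g(f(1)) = 4
Sum = 6

6


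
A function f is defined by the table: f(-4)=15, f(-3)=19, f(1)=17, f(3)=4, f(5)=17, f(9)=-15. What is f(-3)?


Reading from the table at x = -3

19


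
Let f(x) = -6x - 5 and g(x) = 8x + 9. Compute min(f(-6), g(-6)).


f(-6) = 31
g(-6) = -39
min = -39

-39


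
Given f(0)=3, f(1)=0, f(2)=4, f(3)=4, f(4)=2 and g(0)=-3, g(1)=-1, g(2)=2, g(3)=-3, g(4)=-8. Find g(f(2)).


f(2) = 4
g(4) = -8

-8


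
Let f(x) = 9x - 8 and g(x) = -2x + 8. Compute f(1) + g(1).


f(1) = 1
g(1) = 6
Sum = 7

7


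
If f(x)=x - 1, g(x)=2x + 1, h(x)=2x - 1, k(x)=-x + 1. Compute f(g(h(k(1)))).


k(1) = 0
h(0) = -1
g(-1) = -1
f(-1) = -2

-2


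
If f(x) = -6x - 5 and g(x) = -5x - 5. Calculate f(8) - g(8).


f(8) = -53
g(8) = -45
Difference = -8

-8


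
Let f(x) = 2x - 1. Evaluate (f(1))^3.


1


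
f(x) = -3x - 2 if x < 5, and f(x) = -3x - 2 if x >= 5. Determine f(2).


2 satisfies x < 5
f(2) = -8

-8


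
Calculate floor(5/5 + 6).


5/5 = 1
1 + 6 = 7
floor(7) = 7

7


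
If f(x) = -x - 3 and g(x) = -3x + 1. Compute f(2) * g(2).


f(2) = -5
g(2) = -5
Product = 25

25


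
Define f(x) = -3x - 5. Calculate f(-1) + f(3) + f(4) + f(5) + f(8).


f(-1) = -2
f(3) = -14
f(4) = -17
f(5) = -20
f(8) = -29
Sum = -82

-82


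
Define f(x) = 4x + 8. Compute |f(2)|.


f(2) = 16
|16| = 16

16


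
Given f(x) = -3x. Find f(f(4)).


f(4) = -12
f(-12) = 36

36


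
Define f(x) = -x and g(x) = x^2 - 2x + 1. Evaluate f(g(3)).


g(3) = 4
f(4) = -4

-4


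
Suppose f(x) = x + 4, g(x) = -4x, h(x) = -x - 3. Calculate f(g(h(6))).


h(6) = -9
g(-9) = 36
f(36) = 40

40


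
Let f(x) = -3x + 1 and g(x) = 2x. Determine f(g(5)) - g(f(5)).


-1


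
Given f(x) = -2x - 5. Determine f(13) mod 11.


f(13) = -31
-31 mod 11 = 2

2


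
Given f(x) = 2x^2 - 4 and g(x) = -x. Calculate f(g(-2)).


g(-2) = 2
f(2) = 2*(2)^2 - 4 = 4

4


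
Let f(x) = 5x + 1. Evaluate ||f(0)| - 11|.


f(0) = 1
|1| = 1
|1 - 11| = 10

10


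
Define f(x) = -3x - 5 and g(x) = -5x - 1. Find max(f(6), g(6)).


f(6) = -23
g(6) = -31
max = -23

-23


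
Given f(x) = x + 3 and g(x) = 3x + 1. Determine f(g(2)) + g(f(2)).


f(g(2)) = 10
g(f(2)) = 16
Sum = 26

26


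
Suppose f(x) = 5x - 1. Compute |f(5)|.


f(5) = 24
|24| = 24

24


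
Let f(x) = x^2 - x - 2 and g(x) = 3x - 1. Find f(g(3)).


g(3) = 8
f(8) = 1*(8)^2 - 1*(8) - 2 = 54

54


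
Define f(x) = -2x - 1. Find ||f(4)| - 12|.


f(4) = -9
|-9| = 9
|9 - 12| = 3

3


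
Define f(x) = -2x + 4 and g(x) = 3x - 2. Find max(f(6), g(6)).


f(6) = -8
g(6) = 16
max = 16

16


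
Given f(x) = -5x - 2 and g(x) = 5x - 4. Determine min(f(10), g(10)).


-52


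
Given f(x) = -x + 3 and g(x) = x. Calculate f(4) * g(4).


f(4) = -1
g(4) = 4
Product = -4

-4


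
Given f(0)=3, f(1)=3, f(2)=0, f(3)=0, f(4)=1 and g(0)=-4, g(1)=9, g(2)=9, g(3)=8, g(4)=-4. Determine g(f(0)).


8


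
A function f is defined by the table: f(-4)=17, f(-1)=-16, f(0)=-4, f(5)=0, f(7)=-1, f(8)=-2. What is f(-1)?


Reading from the table at x = -1

-16


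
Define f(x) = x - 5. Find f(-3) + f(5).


f(-3) = -8
f(5) = 0
Sum = -8

-8


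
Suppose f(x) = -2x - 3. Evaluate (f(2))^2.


f(2) = -7
(-7)^2 = 49

49


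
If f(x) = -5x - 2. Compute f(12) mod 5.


f(12) = -62
-62 mod 5 = 3

3


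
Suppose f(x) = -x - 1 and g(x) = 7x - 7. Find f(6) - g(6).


f(6) = -7
g(6) = 35
Difference = -42

-42


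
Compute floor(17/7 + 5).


17/7 = 2.4286
2.4286 + 5 = 7.4286
floor(7.4286) = 7

7


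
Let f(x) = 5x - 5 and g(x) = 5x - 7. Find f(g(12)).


g(12) = 53
f(53) = 260

260


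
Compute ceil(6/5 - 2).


6/5 = 1.2
1.2 - 2 = -0.8
ceil(-0.8) = 0

0


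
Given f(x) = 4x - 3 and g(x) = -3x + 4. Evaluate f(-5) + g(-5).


-4


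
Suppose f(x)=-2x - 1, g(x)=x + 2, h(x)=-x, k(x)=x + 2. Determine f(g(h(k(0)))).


k(0) = 2
h(2) = -2
g(-2) = 0
f(0) = -1

-1


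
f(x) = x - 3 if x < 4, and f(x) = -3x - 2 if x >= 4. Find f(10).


10 satisfies x >= 4
f(10) = -32

-32


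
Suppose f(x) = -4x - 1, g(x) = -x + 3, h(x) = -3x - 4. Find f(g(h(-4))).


h(-4) = 8
g(8) = -5
f(-5) = 19

19


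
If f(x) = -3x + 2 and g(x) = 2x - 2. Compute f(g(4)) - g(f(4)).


f(g(4)) = -16
g(f(4)) = -22
Difference = 6

6


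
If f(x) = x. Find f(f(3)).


f(3) = 3
f(3) = 3

3


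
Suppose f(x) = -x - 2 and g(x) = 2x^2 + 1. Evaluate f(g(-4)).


g(-4) = 33
f(33) = -35

-35


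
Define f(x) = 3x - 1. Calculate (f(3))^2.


f(3) = 8
(8)^2 = 64

64


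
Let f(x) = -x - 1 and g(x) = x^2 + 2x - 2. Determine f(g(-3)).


g(-3) = 1
f(1) = -2

-2


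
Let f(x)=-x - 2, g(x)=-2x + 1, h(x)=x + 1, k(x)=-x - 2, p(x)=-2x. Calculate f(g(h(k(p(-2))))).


p(-2) = 4
k(4) = -6
h(-6) = -5
g(-5) = 11
f(11) = -13

-13


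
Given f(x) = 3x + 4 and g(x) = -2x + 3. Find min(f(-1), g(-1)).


f(-1) = 1
g(-1) = 5
min = 1

1


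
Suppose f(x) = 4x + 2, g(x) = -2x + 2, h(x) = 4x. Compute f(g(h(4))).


h(4) = 16
g(16) = -30
f(-30) = -118

-118


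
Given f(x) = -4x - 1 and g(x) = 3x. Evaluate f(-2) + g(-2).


f(-2) = 7
g(-2) = -6
Sum = 1

1


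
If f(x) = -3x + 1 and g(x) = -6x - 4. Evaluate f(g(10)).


193


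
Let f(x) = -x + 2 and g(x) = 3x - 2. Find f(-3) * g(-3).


f(-3) = 5
g(-3) = -11
Product = -55

-55


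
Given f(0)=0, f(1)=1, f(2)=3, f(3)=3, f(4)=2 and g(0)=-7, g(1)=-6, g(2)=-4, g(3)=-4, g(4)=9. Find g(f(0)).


-7


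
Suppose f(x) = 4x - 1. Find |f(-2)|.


f(-2) = -9
|-9| = 9

9


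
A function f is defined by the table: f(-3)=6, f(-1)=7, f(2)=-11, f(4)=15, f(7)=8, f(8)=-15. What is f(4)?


Reading from the table at x = 4

15


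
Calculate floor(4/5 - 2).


4/5 = 0.8
0.8 - 2 = -1.2
floor(-1.2) = -2

-2


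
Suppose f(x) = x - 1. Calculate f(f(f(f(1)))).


f(1) = 0
f(0) = -1
f(-1) = -2
f(-2) = -3

-3


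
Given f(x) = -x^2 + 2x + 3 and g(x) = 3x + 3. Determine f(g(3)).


g(3) = 12
f(12) = (-1)*(12)^2 + 2*(12) + 3 = -117

-117


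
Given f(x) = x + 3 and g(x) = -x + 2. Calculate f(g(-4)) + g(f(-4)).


f(g(-4)) = 9
g(f(-4)) = 3
Sum = 12

12


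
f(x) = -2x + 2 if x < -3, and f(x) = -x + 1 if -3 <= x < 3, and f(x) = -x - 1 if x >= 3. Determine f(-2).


-2 satisfies -3 <= x < 3
f(-2) = 3

3


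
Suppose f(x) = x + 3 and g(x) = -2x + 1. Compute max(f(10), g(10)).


13


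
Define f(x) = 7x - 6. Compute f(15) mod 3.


f(15) = 99
99 mod 3 = 0

0


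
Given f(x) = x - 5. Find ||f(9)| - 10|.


f(9) = 4
|4| = 4
|4 - 10| = 6

6


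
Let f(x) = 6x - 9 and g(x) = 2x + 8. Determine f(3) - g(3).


f(3) = 9
g(3) = 14
Difference = -5

-5


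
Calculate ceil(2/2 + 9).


10


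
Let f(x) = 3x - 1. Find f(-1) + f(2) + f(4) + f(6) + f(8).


52


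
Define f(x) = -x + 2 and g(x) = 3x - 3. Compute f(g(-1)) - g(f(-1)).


f(g(-1)) = 8
g(f(-1)) = 6
Difference = 2

2


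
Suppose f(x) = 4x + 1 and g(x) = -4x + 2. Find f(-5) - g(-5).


f(-5) = -19
g(-5) = 22
Difference = -41

-41


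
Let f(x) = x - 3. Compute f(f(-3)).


f(-3) = -6
f(-6) = -9

-9


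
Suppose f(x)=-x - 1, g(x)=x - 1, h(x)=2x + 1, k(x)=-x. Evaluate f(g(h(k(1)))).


1


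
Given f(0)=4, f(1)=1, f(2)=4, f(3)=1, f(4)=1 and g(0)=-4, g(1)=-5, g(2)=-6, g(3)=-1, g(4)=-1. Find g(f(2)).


f(2) = 4
g(4) = -1

-1


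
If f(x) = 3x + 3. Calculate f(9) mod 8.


6


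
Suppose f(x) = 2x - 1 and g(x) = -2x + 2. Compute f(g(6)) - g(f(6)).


-1


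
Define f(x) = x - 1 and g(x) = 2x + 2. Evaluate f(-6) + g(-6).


f(-6) = -7
g(-6) = -10
Sum = -17

-17


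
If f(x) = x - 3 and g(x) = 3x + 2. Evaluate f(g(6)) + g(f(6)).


28


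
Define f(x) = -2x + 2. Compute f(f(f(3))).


f(3) = -4
f(-4) = 10
f(10) = -18

-18


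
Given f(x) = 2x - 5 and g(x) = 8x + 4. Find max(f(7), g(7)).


f(7) = 9
g(7) = 60
max = 60

60


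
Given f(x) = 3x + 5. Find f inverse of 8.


Solve 3x + 5 = 8
x = (8 - 5) / 3 = 1

1


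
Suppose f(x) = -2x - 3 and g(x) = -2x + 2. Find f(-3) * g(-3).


f(-3) = 3
g(-3) = 8
Product = 24

24


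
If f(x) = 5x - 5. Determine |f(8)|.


35


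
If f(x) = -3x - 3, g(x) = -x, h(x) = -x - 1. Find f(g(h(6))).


h(6) = -7
g(-7) = 7
f(7) = -24

-24


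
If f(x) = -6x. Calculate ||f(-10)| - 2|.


58


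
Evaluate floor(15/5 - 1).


2


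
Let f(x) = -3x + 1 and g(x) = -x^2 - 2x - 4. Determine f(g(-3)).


g(-3) = -7
f(-7) = 22

22


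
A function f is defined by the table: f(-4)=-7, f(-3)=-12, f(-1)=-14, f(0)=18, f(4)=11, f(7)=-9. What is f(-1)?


-14


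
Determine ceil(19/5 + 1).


19/5 = 3.8
3.8 + 1 = 4.8
ceil(4.8) = 5

5


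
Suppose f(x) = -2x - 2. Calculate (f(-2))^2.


f(-2) = 2
(2)^2 = 4

4


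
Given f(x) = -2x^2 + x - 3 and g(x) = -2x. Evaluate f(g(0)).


g(0) = 0
f(0) = (-2)*(0)^2 + 1*(0) - 3 = -3

-3


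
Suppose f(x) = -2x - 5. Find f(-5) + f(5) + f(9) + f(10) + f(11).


-85


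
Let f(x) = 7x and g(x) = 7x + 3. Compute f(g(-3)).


g(-3) = -18
f(-18) = -126

-126


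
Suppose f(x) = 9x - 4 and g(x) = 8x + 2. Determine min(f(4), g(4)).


f(4) = 32
g(4) = 34
min = 32

32


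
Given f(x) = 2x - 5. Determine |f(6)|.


f(6) = 7
|7| = 7

7


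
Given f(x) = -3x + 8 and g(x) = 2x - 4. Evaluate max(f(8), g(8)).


f(8) = -16
g(8) = 12
max = 12

12


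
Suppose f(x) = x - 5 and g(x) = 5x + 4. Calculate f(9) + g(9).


53


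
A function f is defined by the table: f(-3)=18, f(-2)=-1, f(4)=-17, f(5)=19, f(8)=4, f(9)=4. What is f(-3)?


Reading from the table at x = -3

18


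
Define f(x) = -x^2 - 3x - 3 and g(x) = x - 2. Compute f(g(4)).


g(4) = 2
f(2) = (-1)*(2)^2 - 3*(2) - 3 = -13

-13


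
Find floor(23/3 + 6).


23/3 = 7.6667
7.6667 + 6 = 13.6667
floor(13.6667) = 13

13


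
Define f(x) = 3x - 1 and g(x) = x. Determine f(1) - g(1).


f(1) = 2
g(1) = 1
Difference = 1

1


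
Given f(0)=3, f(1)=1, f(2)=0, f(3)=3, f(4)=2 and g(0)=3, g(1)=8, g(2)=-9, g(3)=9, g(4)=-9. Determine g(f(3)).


9


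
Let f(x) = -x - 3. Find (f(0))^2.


f(0) = -3
(-3)^2 = 9

9


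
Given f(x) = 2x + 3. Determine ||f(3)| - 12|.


f(3) = 9
|9| = 9
|9 - 12| = 3

3


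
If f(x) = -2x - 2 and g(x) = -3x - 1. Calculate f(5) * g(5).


f(5) = -12
g(5) = -16
Product = 192

192


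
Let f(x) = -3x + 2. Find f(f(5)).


41


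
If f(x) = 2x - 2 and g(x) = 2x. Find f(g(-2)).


g(-2) = -4
f(-4) = -10

-10


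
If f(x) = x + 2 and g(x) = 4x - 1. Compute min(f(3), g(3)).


5


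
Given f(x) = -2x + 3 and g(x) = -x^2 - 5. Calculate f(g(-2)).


g(-2) = -9
f(-9) = 21

21


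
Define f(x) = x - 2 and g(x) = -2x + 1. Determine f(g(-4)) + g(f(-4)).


f(g(-4)) = 7
g(f(-4)) = 13
Sum = 20

20


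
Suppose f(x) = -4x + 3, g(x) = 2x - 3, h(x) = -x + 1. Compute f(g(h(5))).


h(5) = -4
g(-4) = -11
f(-11) = 47

47


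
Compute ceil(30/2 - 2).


30/2 = 15
15 - 2 = 13
ceil(13) = 13

13


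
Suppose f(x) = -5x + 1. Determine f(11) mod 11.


f(11) = -54
-54 mod 11 = 1

1


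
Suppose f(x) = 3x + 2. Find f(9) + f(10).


f(9) = 29
f(10) = 32
Sum = 61

61


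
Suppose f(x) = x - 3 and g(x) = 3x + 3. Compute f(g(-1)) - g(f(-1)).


f(g(-1)) = -3
g(f(-1)) = -9
Difference = 6

6


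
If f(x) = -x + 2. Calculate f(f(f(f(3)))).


3


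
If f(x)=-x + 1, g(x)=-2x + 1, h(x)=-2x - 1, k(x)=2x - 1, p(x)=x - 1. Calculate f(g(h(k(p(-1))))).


p(-1) = -2
k(-2) = -5
h(-5) = 9
g(9) = -17
f(-17) = 18

18


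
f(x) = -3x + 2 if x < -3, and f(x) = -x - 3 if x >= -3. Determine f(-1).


-1 satisfies x >= -3
f(-1) = -2

-2


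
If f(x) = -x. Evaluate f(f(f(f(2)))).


2


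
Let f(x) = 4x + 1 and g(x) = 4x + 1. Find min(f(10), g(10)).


f(10) = 41
g(10) = 41
min = 41

41


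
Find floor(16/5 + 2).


16/5 = 3.2
3.2 + 2 = 5.2
floor(5.2) = 5

5


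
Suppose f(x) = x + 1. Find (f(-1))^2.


f(-1) = 0
(0)^2 = 0

0


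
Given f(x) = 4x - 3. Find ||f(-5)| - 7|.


f(-5) = -23
|-23| = 23
|23 - 7| = 16

16


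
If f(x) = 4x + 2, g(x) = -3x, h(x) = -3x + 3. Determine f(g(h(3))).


74


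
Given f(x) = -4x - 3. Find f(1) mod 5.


f(1) = -7
-7 mod 5 = 3

3


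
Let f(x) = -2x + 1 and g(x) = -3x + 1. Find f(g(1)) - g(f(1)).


f(g(1)) = 5
g(f(1)) = 4
Difference = 1

1


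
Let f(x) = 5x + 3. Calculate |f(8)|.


f(8) = 43
|43| = 43

43


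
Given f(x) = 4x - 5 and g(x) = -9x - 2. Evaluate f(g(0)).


g(0) = -2
f(-2) = -13

-13


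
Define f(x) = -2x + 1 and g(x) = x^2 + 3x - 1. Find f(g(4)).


g(4) = 27
f(27) = -53

-53


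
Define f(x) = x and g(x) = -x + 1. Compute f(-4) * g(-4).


f(-4) = -4
g(-4) = 5
Product = -20

-20


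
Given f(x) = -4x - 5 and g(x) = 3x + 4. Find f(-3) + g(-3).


2


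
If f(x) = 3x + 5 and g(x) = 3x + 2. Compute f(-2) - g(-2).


f(-2) = -1
g(-2) = -4
Difference = 3

3


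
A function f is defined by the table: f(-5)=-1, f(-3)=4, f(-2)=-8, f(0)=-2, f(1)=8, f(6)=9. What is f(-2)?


Reading from the table at x = -2

-8


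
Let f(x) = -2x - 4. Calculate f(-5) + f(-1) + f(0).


0


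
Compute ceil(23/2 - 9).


23/2 = 11.5
11.5 - 9 = 2.5
ceil(2.5) = 3

3


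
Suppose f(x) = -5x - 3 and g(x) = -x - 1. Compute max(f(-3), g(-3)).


f(-3) = 12
g(-3) = 2
max = 12

12


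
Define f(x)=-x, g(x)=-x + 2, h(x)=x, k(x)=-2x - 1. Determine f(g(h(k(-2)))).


k(-2) = 3
h(3) = 3
g(3) = -1
f(-1) = 1

1


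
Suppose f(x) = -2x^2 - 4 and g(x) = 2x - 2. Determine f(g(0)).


g(0) = -2
f(-2) = (-2)*(-2)^2 - 4 = -12

-12


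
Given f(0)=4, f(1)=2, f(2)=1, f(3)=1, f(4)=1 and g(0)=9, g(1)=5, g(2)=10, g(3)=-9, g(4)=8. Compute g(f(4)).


f(4) = 1
g(1) = 5

5


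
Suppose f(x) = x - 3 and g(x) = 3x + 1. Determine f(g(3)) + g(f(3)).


8


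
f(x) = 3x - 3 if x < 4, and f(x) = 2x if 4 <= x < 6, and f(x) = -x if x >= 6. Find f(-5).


-18


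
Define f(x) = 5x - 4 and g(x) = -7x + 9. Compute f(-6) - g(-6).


f(-6) = -34
g(-6) = 51
Difference = -85

-85


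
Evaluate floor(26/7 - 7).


26/7 = 3.7143
3.7143 - 7 = -3.2857
floor(-3.2857) = -4

-4


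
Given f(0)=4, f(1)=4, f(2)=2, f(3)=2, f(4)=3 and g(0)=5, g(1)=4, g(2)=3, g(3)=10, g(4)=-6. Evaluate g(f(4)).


f(4) = 3
g(3) = 10

10


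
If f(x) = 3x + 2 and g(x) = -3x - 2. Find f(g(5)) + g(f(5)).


f(g(5)) = -49
g(f(5)) = -53
Sum = -102

-102


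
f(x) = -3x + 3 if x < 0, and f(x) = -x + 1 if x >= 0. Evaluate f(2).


2 satisfies x >= 0
f(2) = -1

-1


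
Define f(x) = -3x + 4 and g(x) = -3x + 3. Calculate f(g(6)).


g(6) = -15
f(-15) = 49

49


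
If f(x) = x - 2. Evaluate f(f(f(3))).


f(3) = 1
f(1) = -1
f(-1) = -3

-3


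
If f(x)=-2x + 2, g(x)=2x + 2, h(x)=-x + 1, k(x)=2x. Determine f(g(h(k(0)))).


k(0) = 0
h(0) = 1
g(1) = 4
f(4) = -6

-6


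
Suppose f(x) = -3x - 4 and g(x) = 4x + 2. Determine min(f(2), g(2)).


f(2) = -10
g(2) = 10
min = -10

-10


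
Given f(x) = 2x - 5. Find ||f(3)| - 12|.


f(3) = 1
|1| = 1
|1 - 12| = 11

11


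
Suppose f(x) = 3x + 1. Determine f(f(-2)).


-14


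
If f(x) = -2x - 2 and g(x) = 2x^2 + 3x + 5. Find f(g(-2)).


g(-2) = 7
f(7) = -16

-16


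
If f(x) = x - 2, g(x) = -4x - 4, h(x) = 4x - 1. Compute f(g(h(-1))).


h(-1) = -5
g(-5) = 16
f(16) = 14

14


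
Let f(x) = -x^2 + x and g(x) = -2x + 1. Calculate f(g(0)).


0


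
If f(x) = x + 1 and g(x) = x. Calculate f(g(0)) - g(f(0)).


f(g(0)) = 1
g(f(0)) = 1
Difference = 0

0


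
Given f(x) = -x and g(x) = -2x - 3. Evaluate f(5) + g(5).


f(5) = -5
g(5) = -13
Sum = -18

-18


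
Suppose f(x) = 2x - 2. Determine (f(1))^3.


f(1) = 0
(0)^3 = 0

0


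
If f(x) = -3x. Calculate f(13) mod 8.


f(13) = -39
-39 mod 8 = 1

1


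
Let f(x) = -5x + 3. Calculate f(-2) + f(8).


f(-2) = 13
f(8) = -37
Sum = -24

-24


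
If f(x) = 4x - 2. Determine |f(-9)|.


f(-9) = -38
|-38| = 38

38


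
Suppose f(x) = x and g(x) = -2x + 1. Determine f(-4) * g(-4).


f(-4) = -4
g(-4) = 9
Product = -36

-36


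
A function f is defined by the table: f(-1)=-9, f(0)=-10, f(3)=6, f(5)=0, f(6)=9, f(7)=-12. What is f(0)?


Reading from the table at x = 0

-10


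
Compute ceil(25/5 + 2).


25/5 = 5
5 + 2 = 7
ceil(7) = 7

7


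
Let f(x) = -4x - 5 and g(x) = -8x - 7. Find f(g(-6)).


g(-6) = 41
f(41) = -169

-169


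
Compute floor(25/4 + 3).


25/4 = 6.25
6.25 + 3 = 9.25
floor(9.25) = 9

9


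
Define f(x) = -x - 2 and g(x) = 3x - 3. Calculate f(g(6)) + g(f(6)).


-44


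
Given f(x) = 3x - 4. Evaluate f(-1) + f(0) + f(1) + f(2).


f(-1) = -7
f(0) = -4
f(1) = -1
f(2) = 2
Sum = -10

-10


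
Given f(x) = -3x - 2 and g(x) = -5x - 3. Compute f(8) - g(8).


17


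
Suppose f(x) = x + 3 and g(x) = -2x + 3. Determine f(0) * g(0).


9


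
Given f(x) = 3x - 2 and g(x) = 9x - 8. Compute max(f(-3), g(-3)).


f(-3) = -11
g(-3) = -35
max = -11

-11


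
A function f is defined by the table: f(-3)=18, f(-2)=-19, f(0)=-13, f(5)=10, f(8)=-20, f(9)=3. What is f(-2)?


Reading from the table at x = -2

-19


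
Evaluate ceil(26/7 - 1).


3


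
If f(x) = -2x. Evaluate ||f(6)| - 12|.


f(6) = -12
|-12| = 12
|12 - 12| = 0

0


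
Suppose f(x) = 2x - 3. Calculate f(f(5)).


f(5) = 7
f(7) = 11

11


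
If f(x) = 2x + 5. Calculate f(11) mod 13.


f(11) = 27
27 mod 13 = 1

1


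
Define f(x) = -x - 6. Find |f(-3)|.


f(-3) = -3
|-3| = 3

3


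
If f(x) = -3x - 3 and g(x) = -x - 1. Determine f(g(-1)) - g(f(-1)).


f(g(-1)) = -3
g(f(-1)) = -1
Difference = -2

-2


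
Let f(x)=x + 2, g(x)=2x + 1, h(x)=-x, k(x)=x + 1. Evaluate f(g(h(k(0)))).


k(0) = 1
h(1) = -1
g(-1) = -1
f(-1) = 1

1
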